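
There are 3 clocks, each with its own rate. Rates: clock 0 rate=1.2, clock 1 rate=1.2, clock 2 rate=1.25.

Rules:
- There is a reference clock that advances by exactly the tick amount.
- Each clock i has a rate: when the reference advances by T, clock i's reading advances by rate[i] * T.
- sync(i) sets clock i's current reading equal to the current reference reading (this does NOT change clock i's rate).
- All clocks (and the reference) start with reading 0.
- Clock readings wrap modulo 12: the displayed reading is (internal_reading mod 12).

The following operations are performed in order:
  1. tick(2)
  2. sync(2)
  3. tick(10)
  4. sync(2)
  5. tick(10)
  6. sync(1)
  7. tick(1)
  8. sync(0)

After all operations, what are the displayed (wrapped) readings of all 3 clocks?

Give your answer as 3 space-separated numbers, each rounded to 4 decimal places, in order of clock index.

After op 1 tick(2): ref=2.0000 raw=[2.4000 2.4000 2.5000]
After op 2 sync(2): ref=2.0000 raw=[2.4000 2.4000 2.0000]
After op 3 tick(10): ref=12.0000 raw=[14.4000 14.4000 14.5000]
After op 4 sync(2): ref=12.0000 raw=[14.4000 14.4000 12.0000]
After op 5 tick(10): ref=22.0000 raw=[26.4000 26.4000 24.5000]
After op 6 sync(1): ref=22.0000 raw=[26.4000 22.0000 24.5000]
After op 7 tick(1): ref=23.0000 raw=[27.6000 23.2000 25.7500]
After op 8 sync(0): ref=23.0000 raw=[23.0000 23.2000 25.7500]
Wrap final raw readings (mod 12): 23.0000 mod 12 = 11.0000; 23.2000 mod 12 = 11.2000; 25.7500 mod 12 = 1.7500

Answer: 11.0000 11.2000 1.7500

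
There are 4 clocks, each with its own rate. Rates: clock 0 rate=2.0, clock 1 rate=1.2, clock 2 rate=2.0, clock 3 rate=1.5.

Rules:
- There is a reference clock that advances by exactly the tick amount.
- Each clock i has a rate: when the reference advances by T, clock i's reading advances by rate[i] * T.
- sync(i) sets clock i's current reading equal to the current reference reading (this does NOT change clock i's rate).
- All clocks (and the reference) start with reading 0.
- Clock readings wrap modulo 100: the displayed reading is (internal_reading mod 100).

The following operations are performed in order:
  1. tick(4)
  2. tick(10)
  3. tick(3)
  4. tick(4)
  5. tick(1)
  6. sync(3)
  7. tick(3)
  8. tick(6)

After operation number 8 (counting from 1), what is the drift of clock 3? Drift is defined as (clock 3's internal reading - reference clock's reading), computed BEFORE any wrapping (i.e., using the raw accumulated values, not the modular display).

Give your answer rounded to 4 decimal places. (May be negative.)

Answer: 4.5000

Derivation:
After op 1 tick(4): ref=4.0000 raw=[8.0000 4.8000 8.0000 6.0000]
After op 2 tick(10): ref=14.0000 raw=[28.0000 16.8000 28.0000 21.0000]
After op 3 tick(3): ref=17.0000 raw=[34.0000 20.4000 34.0000 25.5000]
After op 4 tick(4): ref=21.0000 raw=[42.0000 25.2000 42.0000 31.5000]
After op 5 tick(1): ref=22.0000 raw=[44.0000 26.4000 44.0000 33.0000]
After op 6 sync(3): ref=22.0000 raw=[44.0000 26.4000 44.0000 22.0000]
After op 7 tick(3): ref=25.0000 raw=[50.0000 30.0000 50.0000 26.5000]
After op 8 tick(6): ref=31.0000 raw=[62.0000 37.2000 62.0000 35.5000]
Drift of clock 3 after op 8: 35.5000 - 31.0000 = 4.5000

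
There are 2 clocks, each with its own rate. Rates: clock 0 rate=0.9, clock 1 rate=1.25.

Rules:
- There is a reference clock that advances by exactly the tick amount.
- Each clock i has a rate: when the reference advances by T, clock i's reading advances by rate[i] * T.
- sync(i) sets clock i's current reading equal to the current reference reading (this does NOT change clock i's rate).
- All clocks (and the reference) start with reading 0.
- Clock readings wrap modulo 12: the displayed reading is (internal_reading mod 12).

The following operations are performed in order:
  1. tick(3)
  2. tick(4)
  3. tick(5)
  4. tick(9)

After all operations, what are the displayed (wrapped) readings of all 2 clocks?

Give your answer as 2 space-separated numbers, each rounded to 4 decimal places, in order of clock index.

After op 1 tick(3): ref=3.0000 raw=[2.7000 3.7500]
After op 2 tick(4): ref=7.0000 raw=[6.3000 8.7500]
After op 3 tick(5): ref=12.0000 raw=[10.8000 15.0000]
After op 4 tick(9): ref=21.0000 raw=[18.9000 26.2500]
Wrap final raw readings (mod 12): 18.9000 mod 12 = 6.9000; 26.2500 mod 12 = 2.2500

Answer: 6.9000 2.2500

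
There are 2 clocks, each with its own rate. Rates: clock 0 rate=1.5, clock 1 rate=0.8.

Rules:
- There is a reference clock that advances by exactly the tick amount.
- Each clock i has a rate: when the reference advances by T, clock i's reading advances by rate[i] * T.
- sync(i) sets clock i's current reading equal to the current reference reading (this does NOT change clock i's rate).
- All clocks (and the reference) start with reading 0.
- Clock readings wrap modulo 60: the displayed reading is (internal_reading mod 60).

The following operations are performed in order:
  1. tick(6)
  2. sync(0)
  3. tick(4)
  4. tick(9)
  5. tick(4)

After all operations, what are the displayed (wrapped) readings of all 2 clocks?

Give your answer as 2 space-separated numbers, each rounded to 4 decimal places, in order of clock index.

After op 1 tick(6): ref=6.0000 raw=[9.0000 4.8000]
After op 2 sync(0): ref=6.0000 raw=[6.0000 4.8000]
After op 3 tick(4): ref=10.0000 raw=[12.0000 8.0000]
After op 4 tick(9): ref=19.0000 raw=[25.5000 15.2000]
After op 5 tick(4): ref=23.0000 raw=[31.5000 18.4000]
Wrap final raw readings (mod 60): 31.5000 mod 60 = 31.5000; 18.4000 mod 60 = 18.4000

Answer: 31.5000 18.4000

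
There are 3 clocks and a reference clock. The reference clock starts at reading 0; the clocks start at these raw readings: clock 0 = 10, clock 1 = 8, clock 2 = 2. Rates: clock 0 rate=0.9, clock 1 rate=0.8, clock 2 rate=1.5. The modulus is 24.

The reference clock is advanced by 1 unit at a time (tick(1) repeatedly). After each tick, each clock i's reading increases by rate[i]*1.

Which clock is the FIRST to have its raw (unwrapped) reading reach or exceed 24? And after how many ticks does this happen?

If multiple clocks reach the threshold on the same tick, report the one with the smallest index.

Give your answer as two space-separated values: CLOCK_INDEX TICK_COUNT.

clock 0: start=10, rate=0.9, needs 24-10 = 14; ticks = ceil(14/0.9) = ceil(15.5556) = 16; reading at tick 16 = 10 + 0.9*16 = 24.4000
clock 1: start=8, rate=0.8, needs 24-8 = 16; ticks = ceil(16/0.8) = ceil(20.0000) = 20; reading at tick 20 = 8 + 0.8*20 = 24.0000
clock 2: start=2, rate=1.5, needs 24-2 = 22; ticks = ceil(22/1.5) = ceil(14.6667) = 15; reading at tick 15 = 2 + 1.5*15 = 24.5000
Minimum tick count = 15; winners = [2]; smallest index = 2

Answer: 2 15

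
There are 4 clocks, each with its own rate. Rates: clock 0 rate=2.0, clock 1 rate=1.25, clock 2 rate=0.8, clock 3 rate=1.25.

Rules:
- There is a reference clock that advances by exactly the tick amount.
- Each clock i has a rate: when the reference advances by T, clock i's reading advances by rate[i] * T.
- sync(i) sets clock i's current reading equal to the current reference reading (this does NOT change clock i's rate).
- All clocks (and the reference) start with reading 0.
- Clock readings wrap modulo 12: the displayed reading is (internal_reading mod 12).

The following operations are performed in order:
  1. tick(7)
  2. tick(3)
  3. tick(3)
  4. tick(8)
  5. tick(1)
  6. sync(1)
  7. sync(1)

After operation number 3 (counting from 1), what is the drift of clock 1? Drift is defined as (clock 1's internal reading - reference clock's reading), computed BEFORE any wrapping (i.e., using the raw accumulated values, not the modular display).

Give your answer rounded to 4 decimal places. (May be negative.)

After op 1 tick(7): ref=7.0000 raw=[14.0000 8.7500 5.6000 8.7500]
After op 2 tick(3): ref=10.0000 raw=[20.0000 12.5000 8.0000 12.5000]
After op 3 tick(3): ref=13.0000 raw=[26.0000 16.2500 10.4000 16.2500]
Drift of clock 1 after op 3: 16.2500 - 13.0000 = 3.2500

Answer: 3.2500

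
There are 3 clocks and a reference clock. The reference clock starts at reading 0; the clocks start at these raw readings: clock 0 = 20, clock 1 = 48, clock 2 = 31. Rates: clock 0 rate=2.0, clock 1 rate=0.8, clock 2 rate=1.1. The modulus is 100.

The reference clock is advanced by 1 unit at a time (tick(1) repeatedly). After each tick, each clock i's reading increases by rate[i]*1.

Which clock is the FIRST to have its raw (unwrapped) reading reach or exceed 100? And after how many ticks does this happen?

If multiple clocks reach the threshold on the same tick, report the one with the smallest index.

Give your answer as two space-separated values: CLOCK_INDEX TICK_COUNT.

Answer: 0 40

Derivation:
clock 0: start=20, rate=2.0, needs 100-20 = 80; ticks = ceil(80/2.0) = ceil(40.0000) = 40; reading at tick 40 = 20 + 2.0*40 = 100.0000
clock 1: start=48, rate=0.8, needs 100-48 = 52; ticks = ceil(52/0.8) = ceil(65.0000) = 65; reading at tick 65 = 48 + 0.8*65 = 100.0000
clock 2: start=31, rate=1.1, needs 100-31 = 69; ticks = ceil(69/1.1) = ceil(62.7273) = 63; reading at tick 63 = 31 + 1.1*63 = 100.3000
Minimum tick count = 40; winners = [0]; smallest index = 0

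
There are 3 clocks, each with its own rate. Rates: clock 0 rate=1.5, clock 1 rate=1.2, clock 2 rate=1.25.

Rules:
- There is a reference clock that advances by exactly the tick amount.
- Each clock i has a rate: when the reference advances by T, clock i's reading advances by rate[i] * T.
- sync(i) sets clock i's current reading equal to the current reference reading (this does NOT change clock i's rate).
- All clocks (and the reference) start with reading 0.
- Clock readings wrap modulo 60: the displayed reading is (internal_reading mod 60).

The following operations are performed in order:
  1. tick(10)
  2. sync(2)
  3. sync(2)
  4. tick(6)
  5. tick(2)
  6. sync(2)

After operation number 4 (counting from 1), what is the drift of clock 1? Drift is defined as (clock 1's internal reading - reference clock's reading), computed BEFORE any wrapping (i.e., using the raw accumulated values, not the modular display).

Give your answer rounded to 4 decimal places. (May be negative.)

Answer: 3.2000

Derivation:
After op 1 tick(10): ref=10.0000 raw=[15.0000 12.0000 12.5000]
After op 2 sync(2): ref=10.0000 raw=[15.0000 12.0000 10.0000]
After op 3 sync(2): ref=10.0000 raw=[15.0000 12.0000 10.0000]
After op 4 tick(6): ref=16.0000 raw=[24.0000 19.2000 17.5000]
Drift of clock 1 after op 4: 19.2000 - 16.0000 = 3.2000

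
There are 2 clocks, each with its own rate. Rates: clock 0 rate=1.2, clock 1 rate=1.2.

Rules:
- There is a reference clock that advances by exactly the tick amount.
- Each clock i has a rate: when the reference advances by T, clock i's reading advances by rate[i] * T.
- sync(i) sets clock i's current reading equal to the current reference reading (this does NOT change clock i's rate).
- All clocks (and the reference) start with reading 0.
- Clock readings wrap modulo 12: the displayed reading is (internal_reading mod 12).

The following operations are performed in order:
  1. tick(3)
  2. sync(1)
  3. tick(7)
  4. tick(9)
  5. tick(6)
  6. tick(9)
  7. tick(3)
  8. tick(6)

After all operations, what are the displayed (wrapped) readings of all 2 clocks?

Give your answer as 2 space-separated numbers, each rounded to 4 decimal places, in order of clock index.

After op 1 tick(3): ref=3.0000 raw=[3.6000 3.6000]
After op 2 sync(1): ref=3.0000 raw=[3.6000 3.0000]
After op 3 tick(7): ref=10.0000 raw=[12.0000 11.4000]
After op 4 tick(9): ref=19.0000 raw=[22.8000 22.2000]
After op 5 tick(6): ref=25.0000 raw=[30.0000 29.4000]
After op 6 tick(9): ref=34.0000 raw=[40.8000 40.2000]
After op 7 tick(3): ref=37.0000 raw=[44.4000 43.8000]
After op 8 tick(6): ref=43.0000 raw=[51.6000 51.0000]
Wrap final raw readings (mod 12): 51.6000 mod 12 = 3.6000; 51.0000 mod 12 = 3.0000

Answer: 3.6000 3.0000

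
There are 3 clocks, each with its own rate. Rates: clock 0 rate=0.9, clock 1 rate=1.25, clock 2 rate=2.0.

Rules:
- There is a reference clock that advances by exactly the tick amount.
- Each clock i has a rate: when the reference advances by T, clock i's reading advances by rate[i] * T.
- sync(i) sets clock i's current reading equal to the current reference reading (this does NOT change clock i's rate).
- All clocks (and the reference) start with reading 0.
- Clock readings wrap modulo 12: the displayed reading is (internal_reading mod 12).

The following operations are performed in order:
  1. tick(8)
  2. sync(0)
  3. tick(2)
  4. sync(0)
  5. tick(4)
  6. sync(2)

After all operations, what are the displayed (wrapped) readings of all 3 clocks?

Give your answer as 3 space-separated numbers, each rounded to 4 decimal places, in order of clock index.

Answer: 1.6000 5.5000 2.0000

Derivation:
After op 1 tick(8): ref=8.0000 raw=[7.2000 10.0000 16.0000]
After op 2 sync(0): ref=8.0000 raw=[8.0000 10.0000 16.0000]
After op 3 tick(2): ref=10.0000 raw=[9.8000 12.5000 20.0000]
After op 4 sync(0): ref=10.0000 raw=[10.0000 12.5000 20.0000]
After op 5 tick(4): ref=14.0000 raw=[13.6000 17.5000 28.0000]
After op 6 sync(2): ref=14.0000 raw=[13.6000 17.5000 14.0000]
Wrap final raw readings (mod 12): 13.6000 mod 12 = 1.6000; 17.5000 mod 12 = 5.5000; 14.0000 mod 12 = 2.0000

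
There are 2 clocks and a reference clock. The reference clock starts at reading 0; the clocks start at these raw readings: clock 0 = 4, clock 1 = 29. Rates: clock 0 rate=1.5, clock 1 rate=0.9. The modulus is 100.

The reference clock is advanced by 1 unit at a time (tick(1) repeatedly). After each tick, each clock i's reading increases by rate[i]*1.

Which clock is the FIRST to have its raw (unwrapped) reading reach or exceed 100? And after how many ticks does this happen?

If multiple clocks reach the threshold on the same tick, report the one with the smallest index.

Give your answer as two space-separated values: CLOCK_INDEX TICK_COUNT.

clock 0: start=4, rate=1.5, needs 100-4 = 96; ticks = ceil(96/1.5) = ceil(64.0000) = 64; reading at tick 64 = 4 + 1.5*64 = 100.0000
clock 1: start=29, rate=0.9, needs 100-29 = 71; ticks = ceil(71/0.9) = ceil(78.8889) = 79; reading at tick 79 = 29 + 0.9*79 = 100.1000
Minimum tick count = 64; winners = [0]; smallest index = 0

Answer: 0 64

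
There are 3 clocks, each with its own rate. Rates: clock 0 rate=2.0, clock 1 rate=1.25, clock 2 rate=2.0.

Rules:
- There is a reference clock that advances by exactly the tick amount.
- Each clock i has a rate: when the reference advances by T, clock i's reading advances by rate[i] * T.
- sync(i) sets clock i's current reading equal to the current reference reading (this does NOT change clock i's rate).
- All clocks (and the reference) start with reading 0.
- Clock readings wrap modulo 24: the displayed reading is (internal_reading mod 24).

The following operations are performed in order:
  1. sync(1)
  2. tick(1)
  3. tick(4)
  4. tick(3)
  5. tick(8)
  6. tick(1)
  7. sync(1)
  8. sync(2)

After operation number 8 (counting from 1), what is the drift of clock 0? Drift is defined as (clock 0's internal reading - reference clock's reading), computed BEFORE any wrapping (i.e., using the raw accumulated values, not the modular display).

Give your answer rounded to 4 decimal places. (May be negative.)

After op 1 sync(1): ref=0.0000 raw=[0.0000 0.0000 0.0000]
After op 2 tick(1): ref=1.0000 raw=[2.0000 1.2500 2.0000]
After op 3 tick(4): ref=5.0000 raw=[10.0000 6.2500 10.0000]
After op 4 tick(3): ref=8.0000 raw=[16.0000 10.0000 16.0000]
After op 5 tick(8): ref=16.0000 raw=[32.0000 20.0000 32.0000]
After op 6 tick(1): ref=17.0000 raw=[34.0000 21.2500 34.0000]
After op 7 sync(1): ref=17.0000 raw=[34.0000 17.0000 34.0000]
After op 8 sync(2): ref=17.0000 raw=[34.0000 17.0000 17.0000]
Drift of clock 0 after op 8: 34.0000 - 17.0000 = 17.0000

Answer: 17.0000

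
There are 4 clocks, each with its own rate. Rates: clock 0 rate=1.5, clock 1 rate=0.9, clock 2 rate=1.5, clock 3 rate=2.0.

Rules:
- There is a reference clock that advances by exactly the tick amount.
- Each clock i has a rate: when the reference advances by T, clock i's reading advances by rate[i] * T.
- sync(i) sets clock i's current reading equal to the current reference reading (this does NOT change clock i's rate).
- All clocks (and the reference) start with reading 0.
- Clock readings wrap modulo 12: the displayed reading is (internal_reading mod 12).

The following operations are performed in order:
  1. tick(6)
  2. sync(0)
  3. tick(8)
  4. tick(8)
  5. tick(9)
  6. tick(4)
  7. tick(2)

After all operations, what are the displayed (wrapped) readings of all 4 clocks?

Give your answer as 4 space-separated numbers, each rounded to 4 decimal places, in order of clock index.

Answer: 4.5000 9.3000 7.5000 2.0000

Derivation:
After op 1 tick(6): ref=6.0000 raw=[9.0000 5.4000 9.0000 12.0000]
After op 2 sync(0): ref=6.0000 raw=[6.0000 5.4000 9.0000 12.0000]
After op 3 tick(8): ref=14.0000 raw=[18.0000 12.6000 21.0000 28.0000]
After op 4 tick(8): ref=22.0000 raw=[30.0000 19.8000 33.0000 44.0000]
After op 5 tick(9): ref=31.0000 raw=[43.5000 27.9000 46.5000 62.0000]
After op 6 tick(4): ref=35.0000 raw=[49.5000 31.5000 52.5000 70.0000]
After op 7 tick(2): ref=37.0000 raw=[52.5000 33.3000 55.5000 74.0000]
Wrap final raw readings (mod 12): 52.5000 mod 12 = 4.5000; 33.3000 mod 12 = 9.3000; 55.5000 mod 12 = 7.5000; 74.0000 mod 12 = 2.0000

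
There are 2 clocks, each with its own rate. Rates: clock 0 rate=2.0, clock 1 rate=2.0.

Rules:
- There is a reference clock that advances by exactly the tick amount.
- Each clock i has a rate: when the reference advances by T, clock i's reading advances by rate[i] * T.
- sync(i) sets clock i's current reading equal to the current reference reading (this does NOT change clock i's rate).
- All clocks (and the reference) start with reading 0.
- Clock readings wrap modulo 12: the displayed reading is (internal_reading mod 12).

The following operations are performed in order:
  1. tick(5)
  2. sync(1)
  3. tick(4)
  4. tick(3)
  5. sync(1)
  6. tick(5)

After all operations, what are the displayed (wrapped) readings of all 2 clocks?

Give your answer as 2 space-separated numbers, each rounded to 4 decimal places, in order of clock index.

After op 1 tick(5): ref=5.0000 raw=[10.0000 10.0000]
After op 2 sync(1): ref=5.0000 raw=[10.0000 5.0000]
After op 3 tick(4): ref=9.0000 raw=[18.0000 13.0000]
After op 4 tick(3): ref=12.0000 raw=[24.0000 19.0000]
After op 5 sync(1): ref=12.0000 raw=[24.0000 12.0000]
After op 6 tick(5): ref=17.0000 raw=[34.0000 22.0000]
Wrap final raw readings (mod 12): 34.0000 mod 12 = 10.0000; 22.0000 mod 12 = 10.0000

Answer: 10.0000 10.0000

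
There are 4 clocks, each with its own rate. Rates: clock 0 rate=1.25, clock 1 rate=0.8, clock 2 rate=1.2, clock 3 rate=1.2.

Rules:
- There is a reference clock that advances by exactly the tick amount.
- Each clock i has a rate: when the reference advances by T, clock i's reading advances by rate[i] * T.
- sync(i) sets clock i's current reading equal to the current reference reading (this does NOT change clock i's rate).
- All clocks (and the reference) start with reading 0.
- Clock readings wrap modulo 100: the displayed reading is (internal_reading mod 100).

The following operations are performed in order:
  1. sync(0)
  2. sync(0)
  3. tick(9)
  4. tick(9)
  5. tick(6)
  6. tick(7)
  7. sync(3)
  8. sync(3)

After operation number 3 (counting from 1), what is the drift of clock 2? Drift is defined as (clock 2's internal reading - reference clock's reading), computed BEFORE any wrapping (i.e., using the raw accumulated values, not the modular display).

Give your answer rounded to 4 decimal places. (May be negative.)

After op 1 sync(0): ref=0.0000 raw=[0.0000 0.0000 0.0000 0.0000]
After op 2 sync(0): ref=0.0000 raw=[0.0000 0.0000 0.0000 0.0000]
After op 3 tick(9): ref=9.0000 raw=[11.2500 7.2000 10.8000 10.8000]
Drift of clock 2 after op 3: 10.8000 - 9.0000 = 1.8000

Answer: 1.8000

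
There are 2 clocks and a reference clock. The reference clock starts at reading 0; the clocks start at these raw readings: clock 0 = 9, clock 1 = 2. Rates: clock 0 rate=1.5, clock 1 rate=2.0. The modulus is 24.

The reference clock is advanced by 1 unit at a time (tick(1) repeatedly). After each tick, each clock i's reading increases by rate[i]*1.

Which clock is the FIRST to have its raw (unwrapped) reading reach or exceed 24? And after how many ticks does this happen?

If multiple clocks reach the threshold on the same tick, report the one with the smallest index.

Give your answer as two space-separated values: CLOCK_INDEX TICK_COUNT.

Answer: 0 10

Derivation:
clock 0: start=9, rate=1.5, needs 24-9 = 15; ticks = ceil(15/1.5) = ceil(10.0000) = 10; reading at tick 10 = 9 + 1.5*10 = 24.0000
clock 1: start=2, rate=2.0, needs 24-2 = 22; ticks = ceil(22/2.0) = ceil(11.0000) = 11; reading at tick 11 = 2 + 2.0*11 = 24.0000
Minimum tick count = 10; winners = [0]; smallest index = 0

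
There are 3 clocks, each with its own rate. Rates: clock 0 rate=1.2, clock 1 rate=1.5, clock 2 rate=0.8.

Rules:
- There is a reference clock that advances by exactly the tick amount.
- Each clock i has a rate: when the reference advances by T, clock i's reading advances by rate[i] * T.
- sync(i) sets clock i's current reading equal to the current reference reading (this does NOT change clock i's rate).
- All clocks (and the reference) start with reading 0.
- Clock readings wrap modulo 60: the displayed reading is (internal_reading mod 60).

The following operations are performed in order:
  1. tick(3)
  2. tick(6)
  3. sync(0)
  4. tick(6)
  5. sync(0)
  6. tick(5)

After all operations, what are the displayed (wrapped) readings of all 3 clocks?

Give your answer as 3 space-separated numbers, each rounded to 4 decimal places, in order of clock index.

After op 1 tick(3): ref=3.0000 raw=[3.6000 4.5000 2.4000]
After op 2 tick(6): ref=9.0000 raw=[10.8000 13.5000 7.2000]
After op 3 sync(0): ref=9.0000 raw=[9.0000 13.5000 7.2000]
After op 4 tick(6): ref=15.0000 raw=[16.2000 22.5000 12.0000]
After op 5 sync(0): ref=15.0000 raw=[15.0000 22.5000 12.0000]
After op 6 tick(5): ref=20.0000 raw=[21.0000 30.0000 16.0000]
Wrap final raw readings (mod 60): 21.0000 mod 60 = 21.0000; 30.0000 mod 60 = 30.0000; 16.0000 mod 60 = 16.0000

Answer: 21.0000 30.0000 16.0000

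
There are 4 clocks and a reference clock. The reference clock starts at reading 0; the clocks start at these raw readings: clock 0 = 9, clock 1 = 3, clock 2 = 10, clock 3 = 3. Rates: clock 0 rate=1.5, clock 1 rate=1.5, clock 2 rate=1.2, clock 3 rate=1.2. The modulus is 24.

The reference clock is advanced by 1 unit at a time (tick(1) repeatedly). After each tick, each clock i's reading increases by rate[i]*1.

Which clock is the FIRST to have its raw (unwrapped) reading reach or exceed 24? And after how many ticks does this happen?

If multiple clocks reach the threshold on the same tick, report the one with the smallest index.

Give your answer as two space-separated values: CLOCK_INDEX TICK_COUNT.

clock 0: start=9, rate=1.5, needs 24-9 = 15; ticks = ceil(15/1.5) = ceil(10.0000) = 10; reading at tick 10 = 9 + 1.5*10 = 24.0000
clock 1: start=3, rate=1.5, needs 24-3 = 21; ticks = ceil(21/1.5) = ceil(14.0000) = 14; reading at tick 14 = 3 + 1.5*14 = 24.0000
clock 2: start=10, rate=1.2, needs 24-10 = 14; ticks = ceil(14/1.2) = ceil(11.6667) = 12; reading at tick 12 = 10 + 1.2*12 = 24.4000
clock 3: start=3, rate=1.2, needs 24-3 = 21; ticks = ceil(21/1.2) = ceil(17.5000) = 18; reading at tick 18 = 3 + 1.2*18 = 24.6000
Minimum tick count = 10; winners = [0]; smallest index = 0

Answer: 0 10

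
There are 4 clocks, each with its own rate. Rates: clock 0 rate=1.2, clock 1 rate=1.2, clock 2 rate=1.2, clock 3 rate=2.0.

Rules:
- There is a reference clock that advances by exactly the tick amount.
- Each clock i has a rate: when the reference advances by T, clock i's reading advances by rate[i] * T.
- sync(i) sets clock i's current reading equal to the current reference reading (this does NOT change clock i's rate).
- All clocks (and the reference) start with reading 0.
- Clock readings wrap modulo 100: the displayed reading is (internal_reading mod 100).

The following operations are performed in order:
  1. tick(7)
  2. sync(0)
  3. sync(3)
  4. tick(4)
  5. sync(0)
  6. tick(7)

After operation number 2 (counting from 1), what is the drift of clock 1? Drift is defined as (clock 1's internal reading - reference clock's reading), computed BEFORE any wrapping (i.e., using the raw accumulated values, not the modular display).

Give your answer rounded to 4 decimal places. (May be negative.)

After op 1 tick(7): ref=7.0000 raw=[8.4000 8.4000 8.4000 14.0000]
After op 2 sync(0): ref=7.0000 raw=[7.0000 8.4000 8.4000 14.0000]
Drift of clock 1 after op 2: 8.4000 - 7.0000 = 1.4000

Answer: 1.4000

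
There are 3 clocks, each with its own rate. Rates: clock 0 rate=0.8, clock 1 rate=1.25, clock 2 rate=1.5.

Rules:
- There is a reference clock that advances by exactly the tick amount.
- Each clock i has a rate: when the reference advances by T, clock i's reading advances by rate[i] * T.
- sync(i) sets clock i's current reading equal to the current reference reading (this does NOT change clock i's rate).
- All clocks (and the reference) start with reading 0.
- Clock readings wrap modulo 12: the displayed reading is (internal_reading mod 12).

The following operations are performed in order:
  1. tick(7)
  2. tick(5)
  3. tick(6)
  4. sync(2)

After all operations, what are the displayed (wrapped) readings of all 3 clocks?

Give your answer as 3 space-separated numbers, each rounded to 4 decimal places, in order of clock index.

After op 1 tick(7): ref=7.0000 raw=[5.6000 8.7500 10.5000]
After op 2 tick(5): ref=12.0000 raw=[9.6000 15.0000 18.0000]
After op 3 tick(6): ref=18.0000 raw=[14.4000 22.5000 27.0000]
After op 4 sync(2): ref=18.0000 raw=[14.4000 22.5000 18.0000]
Wrap final raw readings (mod 12): 14.4000 mod 12 = 2.4000; 22.5000 mod 12 = 10.5000; 18.0000 mod 12 = 6.0000

Answer: 2.4000 10.5000 6.0000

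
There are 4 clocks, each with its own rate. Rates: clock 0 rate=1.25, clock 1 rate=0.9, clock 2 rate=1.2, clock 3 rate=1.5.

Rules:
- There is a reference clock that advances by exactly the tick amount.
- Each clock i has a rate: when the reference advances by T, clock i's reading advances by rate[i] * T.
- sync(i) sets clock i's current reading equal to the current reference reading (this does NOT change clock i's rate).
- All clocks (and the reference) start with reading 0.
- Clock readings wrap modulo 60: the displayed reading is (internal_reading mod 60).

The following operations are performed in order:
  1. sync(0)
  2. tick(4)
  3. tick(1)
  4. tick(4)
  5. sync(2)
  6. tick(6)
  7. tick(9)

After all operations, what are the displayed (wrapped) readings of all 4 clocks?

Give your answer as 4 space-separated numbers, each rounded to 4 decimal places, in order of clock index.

After op 1 sync(0): ref=0.0000 raw=[0.0000 0.0000 0.0000 0.0000]
After op 2 tick(4): ref=4.0000 raw=[5.0000 3.6000 4.8000 6.0000]
After op 3 tick(1): ref=5.0000 raw=[6.2500 4.5000 6.0000 7.5000]
After op 4 tick(4): ref=9.0000 raw=[11.2500 8.1000 10.8000 13.5000]
After op 5 sync(2): ref=9.0000 raw=[11.2500 8.1000 9.0000 13.5000]
After op 6 tick(6): ref=15.0000 raw=[18.7500 13.5000 16.2000 22.5000]
After op 7 tick(9): ref=24.0000 raw=[30.0000 21.6000 27.0000 36.0000]
Wrap final raw readings (mod 60): 30.0000 mod 60 = 30.0000; 21.6000 mod 60 = 21.6000; 27.0000 mod 60 = 27.0000; 36.0000 mod 60 = 36.0000

Answer: 30.0000 21.6000 27.0000 36.0000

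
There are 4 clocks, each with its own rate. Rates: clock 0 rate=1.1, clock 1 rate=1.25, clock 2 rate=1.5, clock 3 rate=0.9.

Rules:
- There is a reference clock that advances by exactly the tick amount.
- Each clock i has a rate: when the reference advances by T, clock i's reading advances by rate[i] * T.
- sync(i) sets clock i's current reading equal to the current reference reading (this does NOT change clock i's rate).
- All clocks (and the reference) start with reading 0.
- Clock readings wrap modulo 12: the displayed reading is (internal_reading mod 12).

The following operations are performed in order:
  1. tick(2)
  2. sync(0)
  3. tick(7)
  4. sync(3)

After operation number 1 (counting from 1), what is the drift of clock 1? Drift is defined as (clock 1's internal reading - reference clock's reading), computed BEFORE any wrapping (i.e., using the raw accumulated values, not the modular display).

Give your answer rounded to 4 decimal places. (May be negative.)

After op 1 tick(2): ref=2.0000 raw=[2.2000 2.5000 3.0000 1.8000]
Drift of clock 1 after op 1: 2.5000 - 2.0000 = 0.5000

Answer: 0.5000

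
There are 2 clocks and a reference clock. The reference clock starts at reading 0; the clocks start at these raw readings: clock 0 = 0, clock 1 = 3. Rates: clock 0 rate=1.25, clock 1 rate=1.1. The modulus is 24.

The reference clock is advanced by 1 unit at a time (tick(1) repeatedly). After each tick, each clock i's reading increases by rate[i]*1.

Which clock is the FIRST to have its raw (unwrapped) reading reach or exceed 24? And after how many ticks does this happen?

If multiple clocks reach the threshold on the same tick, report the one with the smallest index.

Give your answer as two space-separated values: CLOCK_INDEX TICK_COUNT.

Answer: 0 20

Derivation:
clock 0: start=0, rate=1.25, needs 24-0 = 24; ticks = ceil(24/1.25) = ceil(19.2000) = 20; reading at tick 20 = 0 + 1.25*20 = 25.0000
clock 1: start=3, rate=1.1, needs 24-3 = 21; ticks = ceil(21/1.1) = ceil(19.0909) = 20; reading at tick 20 = 3 + 1.1*20 = 25.0000
Minimum tick count = 20; winners = [0, 1]; smallest index = 0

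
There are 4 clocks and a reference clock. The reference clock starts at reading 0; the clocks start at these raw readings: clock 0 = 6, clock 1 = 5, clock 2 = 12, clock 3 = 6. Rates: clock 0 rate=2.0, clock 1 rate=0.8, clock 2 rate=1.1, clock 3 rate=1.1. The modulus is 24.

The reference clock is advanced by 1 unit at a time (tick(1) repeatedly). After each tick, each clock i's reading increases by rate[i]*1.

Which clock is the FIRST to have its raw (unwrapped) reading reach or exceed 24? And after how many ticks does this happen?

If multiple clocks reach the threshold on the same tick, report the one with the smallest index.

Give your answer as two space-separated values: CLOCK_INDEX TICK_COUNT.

Answer: 0 9

Derivation:
clock 0: start=6, rate=2.0, needs 24-6 = 18; ticks = ceil(18/2.0) = ceil(9.0000) = 9; reading at tick 9 = 6 + 2.0*9 = 24.0000
clock 1: start=5, rate=0.8, needs 24-5 = 19; ticks = ceil(19/0.8) = ceil(23.7500) = 24; reading at tick 24 = 5 + 0.8*24 = 24.2000
clock 2: start=12, rate=1.1, needs 24-12 = 12; ticks = ceil(12/1.1) = ceil(10.9091) = 11; reading at tick 11 = 12 + 1.1*11 = 24.1000
clock 3: start=6, rate=1.1, needs 24-6 = 18; ticks = ceil(18/1.1) = ceil(16.3636) = 17; reading at tick 17 = 6 + 1.1*17 = 24.7000
Minimum tick count = 9; winners = [0]; smallest index = 0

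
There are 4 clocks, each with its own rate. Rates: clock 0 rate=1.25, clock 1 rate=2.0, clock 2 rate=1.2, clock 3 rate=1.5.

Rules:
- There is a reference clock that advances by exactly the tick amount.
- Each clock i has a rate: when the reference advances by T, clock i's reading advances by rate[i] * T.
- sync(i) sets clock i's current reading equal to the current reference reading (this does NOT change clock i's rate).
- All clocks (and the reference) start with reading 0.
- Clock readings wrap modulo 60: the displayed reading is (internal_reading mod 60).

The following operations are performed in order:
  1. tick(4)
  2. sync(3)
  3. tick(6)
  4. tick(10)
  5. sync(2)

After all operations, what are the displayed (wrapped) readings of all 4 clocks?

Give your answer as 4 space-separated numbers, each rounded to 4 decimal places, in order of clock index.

After op 1 tick(4): ref=4.0000 raw=[5.0000 8.0000 4.8000 6.0000]
After op 2 sync(3): ref=4.0000 raw=[5.0000 8.0000 4.8000 4.0000]
After op 3 tick(6): ref=10.0000 raw=[12.5000 20.0000 12.0000 13.0000]
After op 4 tick(10): ref=20.0000 raw=[25.0000 40.0000 24.0000 28.0000]
After op 5 sync(2): ref=20.0000 raw=[25.0000 40.0000 20.0000 28.0000]
Wrap final raw readings (mod 60): 25.0000 mod 60 = 25.0000; 40.0000 mod 60 = 40.0000; 20.0000 mod 60 = 20.0000; 28.0000 mod 60 = 28.0000

Answer: 25.0000 40.0000 20.0000 28.0000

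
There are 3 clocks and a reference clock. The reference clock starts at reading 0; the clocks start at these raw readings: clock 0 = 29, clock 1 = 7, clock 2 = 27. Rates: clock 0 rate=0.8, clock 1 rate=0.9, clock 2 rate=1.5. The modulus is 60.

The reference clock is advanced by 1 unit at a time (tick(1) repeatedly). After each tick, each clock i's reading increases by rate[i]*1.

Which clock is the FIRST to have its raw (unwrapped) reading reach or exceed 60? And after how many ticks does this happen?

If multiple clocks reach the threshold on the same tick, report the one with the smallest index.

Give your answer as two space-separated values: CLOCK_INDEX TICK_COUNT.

clock 0: start=29, rate=0.8, needs 60-29 = 31; ticks = ceil(31/0.8) = ceil(38.7500) = 39; reading at tick 39 = 29 + 0.8*39 = 60.2000
clock 1: start=7, rate=0.9, needs 60-7 = 53; ticks = ceil(53/0.9) = ceil(58.8889) = 59; reading at tick 59 = 7 + 0.9*59 = 60.1000
clock 2: start=27, rate=1.5, needs 60-27 = 33; ticks = ceil(33/1.5) = ceil(22.0000) = 22; reading at tick 22 = 27 + 1.5*22 = 60.0000
Minimum tick count = 22; winners = [2]; smallest index = 2

Answer: 2 22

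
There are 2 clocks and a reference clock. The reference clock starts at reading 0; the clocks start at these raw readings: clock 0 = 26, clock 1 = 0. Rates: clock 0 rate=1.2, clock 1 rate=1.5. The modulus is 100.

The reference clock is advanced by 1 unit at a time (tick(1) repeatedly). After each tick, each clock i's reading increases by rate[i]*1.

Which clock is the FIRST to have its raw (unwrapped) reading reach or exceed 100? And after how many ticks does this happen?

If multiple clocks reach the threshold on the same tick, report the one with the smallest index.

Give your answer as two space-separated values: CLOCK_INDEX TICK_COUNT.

clock 0: start=26, rate=1.2, needs 100-26 = 74; ticks = ceil(74/1.2) = ceil(61.6667) = 62; reading at tick 62 = 26 + 1.2*62 = 100.4000
clock 1: start=0, rate=1.5, needs 100-0 = 100; ticks = ceil(100/1.5) = ceil(66.6667) = 67; reading at tick 67 = 0 + 1.5*67 = 100.5000
Minimum tick count = 62; winners = [0]; smallest index = 0

Answer: 0 62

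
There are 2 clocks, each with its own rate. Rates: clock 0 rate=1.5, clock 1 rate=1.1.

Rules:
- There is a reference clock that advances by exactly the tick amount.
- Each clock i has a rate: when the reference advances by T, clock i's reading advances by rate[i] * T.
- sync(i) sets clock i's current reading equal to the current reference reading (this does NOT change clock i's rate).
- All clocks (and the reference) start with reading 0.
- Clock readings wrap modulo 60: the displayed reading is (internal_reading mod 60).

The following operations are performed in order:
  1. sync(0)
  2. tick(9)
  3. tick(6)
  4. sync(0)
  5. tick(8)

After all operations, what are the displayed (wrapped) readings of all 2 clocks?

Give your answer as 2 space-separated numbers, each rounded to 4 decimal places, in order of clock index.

After op 1 sync(0): ref=0.0000 raw=[0.0000 0.0000]
After op 2 tick(9): ref=9.0000 raw=[13.5000 9.9000]
After op 3 tick(6): ref=15.0000 raw=[22.5000 16.5000]
After op 4 sync(0): ref=15.0000 raw=[15.0000 16.5000]
After op 5 tick(8): ref=23.0000 raw=[27.0000 25.3000]
Wrap final raw readings (mod 60): 27.0000 mod 60 = 27.0000; 25.3000 mod 60 = 25.3000

Answer: 27.0000 25.3000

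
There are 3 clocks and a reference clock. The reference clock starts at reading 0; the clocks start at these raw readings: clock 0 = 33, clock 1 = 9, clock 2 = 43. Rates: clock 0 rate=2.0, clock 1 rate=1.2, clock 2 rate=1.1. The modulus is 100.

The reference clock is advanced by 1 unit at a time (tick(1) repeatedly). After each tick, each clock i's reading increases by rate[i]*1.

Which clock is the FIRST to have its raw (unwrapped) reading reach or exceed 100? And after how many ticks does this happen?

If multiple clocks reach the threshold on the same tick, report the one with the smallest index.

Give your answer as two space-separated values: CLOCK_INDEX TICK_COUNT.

Answer: 0 34

Derivation:
clock 0: start=33, rate=2.0, needs 100-33 = 67; ticks = ceil(67/2.0) = ceil(33.5000) = 34; reading at tick 34 = 33 + 2.0*34 = 101.0000
clock 1: start=9, rate=1.2, needs 100-9 = 91; ticks = ceil(91/1.2) = ceil(75.8333) = 76; reading at tick 76 = 9 + 1.2*76 = 100.2000
clock 2: start=43, rate=1.1, needs 100-43 = 57; ticks = ceil(57/1.1) = ceil(51.8182) = 52; reading at tick 52 = 43 + 1.1*52 = 100.2000
Minimum tick count = 34; winners = [0]; smallest index = 0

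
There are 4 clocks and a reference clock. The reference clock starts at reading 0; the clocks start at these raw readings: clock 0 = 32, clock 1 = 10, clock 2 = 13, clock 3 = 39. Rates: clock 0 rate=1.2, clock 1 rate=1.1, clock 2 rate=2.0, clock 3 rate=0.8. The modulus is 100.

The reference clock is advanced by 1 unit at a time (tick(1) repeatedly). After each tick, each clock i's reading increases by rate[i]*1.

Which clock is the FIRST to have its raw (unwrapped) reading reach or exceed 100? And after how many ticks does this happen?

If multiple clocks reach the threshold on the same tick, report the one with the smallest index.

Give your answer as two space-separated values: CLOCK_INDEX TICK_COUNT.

clock 0: start=32, rate=1.2, needs 100-32 = 68; ticks = ceil(68/1.2) = ceil(56.6667) = 57; reading at tick 57 = 32 + 1.2*57 = 100.4000
clock 1: start=10, rate=1.1, needs 100-10 = 90; ticks = ceil(90/1.1) = ceil(81.8182) = 82; reading at tick 82 = 10 + 1.1*82 = 100.2000
clock 2: start=13, rate=2.0, needs 100-13 = 87; ticks = ceil(87/2.0) = ceil(43.5000) = 44; reading at tick 44 = 13 + 2.0*44 = 101.0000
clock 3: start=39, rate=0.8, needs 100-39 = 61; ticks = ceil(61/0.8) = ceil(76.2500) = 77; reading at tick 77 = 39 + 0.8*77 = 100.6000
Minimum tick count = 44; winners = [2]; smallest index = 2

Answer: 2 44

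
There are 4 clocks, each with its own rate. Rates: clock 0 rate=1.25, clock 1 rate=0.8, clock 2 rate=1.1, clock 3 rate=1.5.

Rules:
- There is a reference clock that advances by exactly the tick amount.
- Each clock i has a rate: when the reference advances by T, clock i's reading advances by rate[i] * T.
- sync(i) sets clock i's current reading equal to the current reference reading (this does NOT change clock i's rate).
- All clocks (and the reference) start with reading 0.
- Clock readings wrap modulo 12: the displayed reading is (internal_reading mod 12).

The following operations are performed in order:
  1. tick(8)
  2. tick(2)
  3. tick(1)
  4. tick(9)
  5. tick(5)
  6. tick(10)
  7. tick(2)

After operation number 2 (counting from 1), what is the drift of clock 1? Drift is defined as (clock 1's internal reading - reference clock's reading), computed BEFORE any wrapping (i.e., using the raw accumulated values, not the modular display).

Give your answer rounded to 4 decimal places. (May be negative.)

After op 1 tick(8): ref=8.0000 raw=[10.0000 6.4000 8.8000 12.0000]
After op 2 tick(2): ref=10.0000 raw=[12.5000 8.0000 11.0000 15.0000]
Drift of clock 1 after op 2: 8.0000 - 10.0000 = -2.0000

Answer: -2.0000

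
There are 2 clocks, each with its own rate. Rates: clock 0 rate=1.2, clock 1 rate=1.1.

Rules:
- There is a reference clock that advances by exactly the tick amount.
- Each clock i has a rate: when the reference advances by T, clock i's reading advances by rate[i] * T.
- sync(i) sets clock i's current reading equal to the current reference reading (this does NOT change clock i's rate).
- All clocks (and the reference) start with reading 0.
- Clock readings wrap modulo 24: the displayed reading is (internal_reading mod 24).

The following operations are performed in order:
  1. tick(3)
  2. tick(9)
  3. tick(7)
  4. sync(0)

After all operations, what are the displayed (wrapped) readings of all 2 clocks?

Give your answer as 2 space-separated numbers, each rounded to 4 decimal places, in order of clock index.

Answer: 19.0000 20.9000

Derivation:
After op 1 tick(3): ref=3.0000 raw=[3.6000 3.3000]
After op 2 tick(9): ref=12.0000 raw=[14.4000 13.2000]
After op 3 tick(7): ref=19.0000 raw=[22.8000 20.9000]
After op 4 sync(0): ref=19.0000 raw=[19.0000 20.9000]
Wrap final raw readings (mod 24): 19.0000 mod 24 = 19.0000; 20.9000 mod 24 = 20.9000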